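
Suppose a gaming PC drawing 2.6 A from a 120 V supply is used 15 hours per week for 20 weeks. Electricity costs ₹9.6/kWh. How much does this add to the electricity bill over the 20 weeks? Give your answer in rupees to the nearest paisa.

₹898.56

Power = 2.6 A × 120 V = 312 W = 0.312 kW
Runtime = 15 h/week × 20 weeks = 300 h
Energy = 0.312 kW × 300 h = 93.6 kWh
Cost = 93.6 kWh × ₹9.6/kWh = ₹898.56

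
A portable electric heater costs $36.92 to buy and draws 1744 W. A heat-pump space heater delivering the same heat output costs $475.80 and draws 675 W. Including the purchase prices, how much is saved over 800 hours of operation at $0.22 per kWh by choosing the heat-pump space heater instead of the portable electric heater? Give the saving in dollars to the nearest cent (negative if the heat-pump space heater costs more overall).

-$250.74

portable electric heater: $36.92 + (1744/1000) kW × 800 h × $0.22 = $36.92 + $306.944 = $343.864
heat-pump space heater: $475.80 + (675/1000) kW × 800 h × $0.22 = $475.80 + $118.8 = $594.6
Saving = $343.864 − $594.6 = −$250.736 → -$250.74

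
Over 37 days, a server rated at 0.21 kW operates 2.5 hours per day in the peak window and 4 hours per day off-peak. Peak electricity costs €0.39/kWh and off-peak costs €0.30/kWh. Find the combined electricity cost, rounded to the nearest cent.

€16.90

Peak energy = 0.21 kW × 2.5 h × 37 = 19.425 kWh
Off-peak energy = 0.21 kW × 4 h × 37 = 31.08 kWh
Cost = 19.425 × €0.39 + 31.08 × €0.30 = €7.57575 + €9.324 = €16.90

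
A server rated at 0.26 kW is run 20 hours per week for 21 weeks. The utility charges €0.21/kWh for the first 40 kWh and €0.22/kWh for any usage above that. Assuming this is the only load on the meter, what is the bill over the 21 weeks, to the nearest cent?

€23.62

Runtime = 20 h/week × 21 weeks = 420 h
Energy = 0.26 kW × 420 h = 109.2 kWh
Tier 1 (0–40 kWh): 40 × €0.21 = €8.4
Above 40 kWh: 69.2 × €0.22 = €15.224
Bill = €23.62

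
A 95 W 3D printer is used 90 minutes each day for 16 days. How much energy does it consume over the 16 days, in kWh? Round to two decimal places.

Runtime = 90 min × 16 = 1440 min = 24 h
Energy = 0.095 kW × 24 h = 2.28 kWh

2.28 kWh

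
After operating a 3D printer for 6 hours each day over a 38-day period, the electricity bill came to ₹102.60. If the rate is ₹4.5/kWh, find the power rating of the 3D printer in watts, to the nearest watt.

100 W

Energy = ₹102.60 ÷ ₹4.5/kWh = 22.8 kWh
Runtime = 6 h/day × 38 days = 228 h
Power = 22.8 kWh ÷ 228 h = 0.1 kW = 100 W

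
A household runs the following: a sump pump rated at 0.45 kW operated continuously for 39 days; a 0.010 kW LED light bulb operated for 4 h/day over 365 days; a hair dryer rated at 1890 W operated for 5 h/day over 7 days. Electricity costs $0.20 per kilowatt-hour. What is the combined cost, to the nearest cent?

$100.39

sump pump: Runtime = 24 h × 39 = 936 h
sump pump: 0.45 kW × 936 h = 421.2 kWh
LED light bulb: Runtime = 4 h/day × 365 days = 1460 h
LED light bulb: 0.01 kW × 1460 h = 14.6 kWh
hair dryer: Runtime = 5 h/day × 7 days = 35 h
hair dryer: 1.89 kW × 35 h = 66.15 kWh
Total energy = 501.95 kWh
Cost = 501.95 × $0.20 = $100.39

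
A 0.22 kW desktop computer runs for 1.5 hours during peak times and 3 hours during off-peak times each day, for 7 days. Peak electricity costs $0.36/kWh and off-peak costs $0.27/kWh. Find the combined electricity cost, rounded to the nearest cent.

$2.08

Peak energy = 0.22 kW × 1.5 h × 7 = 2.31 kWh
Off-peak energy = 0.22 kW × 3 h × 7 = 4.62 kWh
Cost = 2.31 × $0.36 + 4.62 × $0.27 = $0.8316 + $1.2474 = $2.08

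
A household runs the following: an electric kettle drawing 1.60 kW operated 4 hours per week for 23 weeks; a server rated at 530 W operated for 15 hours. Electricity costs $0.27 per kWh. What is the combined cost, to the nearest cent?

$41.89

electric kettle: Runtime = 4 h/week × 23 weeks = 92 h
electric kettle: 1.6 kW × 92 h = 147.2 kWh
server: 0.53 kW × 15 h = 7.95 kWh
Total energy = 155.15 kWh
Cost = 155.15 × $0.27 = $41.89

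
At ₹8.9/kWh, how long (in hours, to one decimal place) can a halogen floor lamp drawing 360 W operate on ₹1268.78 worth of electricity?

396.0 h

Energy available = ₹1268.78 ÷ ₹8.9/kWh = 142.5596 kWh
Hours = 142.5596 kWh ÷ 0.36 kW = 396.0 h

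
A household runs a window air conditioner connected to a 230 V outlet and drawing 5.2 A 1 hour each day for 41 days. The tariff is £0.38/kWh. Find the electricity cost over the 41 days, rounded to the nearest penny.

Power = 5.2 A × 230 V = 1196 W = 1.196 kW
Runtime = 1 h/day × 41 days = 41 h
Energy = 1.196 kW × 41 h = 49.036 kWh
Cost = 49.036 kWh × £0.38/kWh = £18.63

£18.63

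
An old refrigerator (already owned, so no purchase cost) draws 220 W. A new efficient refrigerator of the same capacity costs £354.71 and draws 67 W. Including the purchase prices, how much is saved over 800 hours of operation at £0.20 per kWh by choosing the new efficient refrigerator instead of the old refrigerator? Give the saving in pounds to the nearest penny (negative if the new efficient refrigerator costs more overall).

old refrigerator: £0.00 + (220/1000) kW × 800 h × £0.20 = £0.00 + £35.2 = £35.2
new efficient refrigerator: £354.71 + (67/1000) kW × 800 h × £0.20 = £354.71 + £10.72 = £365.43
Saving = £35.2 − £365.43 = −£330.23

-£330.23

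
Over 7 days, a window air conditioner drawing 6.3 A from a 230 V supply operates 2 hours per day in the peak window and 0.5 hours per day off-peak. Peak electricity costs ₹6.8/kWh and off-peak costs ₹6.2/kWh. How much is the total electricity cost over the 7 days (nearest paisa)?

₹169.39

Power = 6.3 A × 230 V = 1449 W = 1.449 kW
Peak energy = 1.449 kW × 2 h × 7 = 20.286 kWh
Off-peak energy = 1.449 kW × 0.5 h × 7 = 5.0715 kWh
Cost = 20.286 × ₹6.8 + 5.0715 × ₹6.2 = ₹137.9448 + ₹31.4433 = ₹169.39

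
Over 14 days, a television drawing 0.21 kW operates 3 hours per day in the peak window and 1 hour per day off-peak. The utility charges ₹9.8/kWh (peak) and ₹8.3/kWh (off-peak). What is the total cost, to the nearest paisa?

Peak energy = 0.21 kW × 3 h × 14 = 8.82 kWh
Off-peak energy = 0.21 kW × 1 h × 14 = 2.94 kWh
Cost = 8.82 × ₹9.8 + 2.94 × ₹8.3 = ₹86.436 + ₹24.402 = ₹110.84

₹110.84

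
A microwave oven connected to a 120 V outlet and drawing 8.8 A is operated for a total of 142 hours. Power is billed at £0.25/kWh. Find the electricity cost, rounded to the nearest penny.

Power = 8.8 A × 120 V = 1056 W = 1.056 kW
Energy = 1.056 kW × 142 h = 149.952 kWh
Cost = 149.952 kWh × £0.25/kWh = £37.49

£37.49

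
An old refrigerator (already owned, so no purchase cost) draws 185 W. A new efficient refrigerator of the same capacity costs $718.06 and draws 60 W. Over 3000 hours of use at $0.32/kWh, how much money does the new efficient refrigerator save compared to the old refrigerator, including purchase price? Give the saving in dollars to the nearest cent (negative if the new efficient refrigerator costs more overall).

-$598.06

old refrigerator: $0.00 + (185/1000) kW × 3000 h × $0.32 = $0.00 + $177.6 = $177.6
new efficient refrigerator: $718.06 + (60/1000) kW × 3000 h × $0.32 = $718.06 + $57.6 = $775.66
Saving = $177.6 − $775.66 = −$598.06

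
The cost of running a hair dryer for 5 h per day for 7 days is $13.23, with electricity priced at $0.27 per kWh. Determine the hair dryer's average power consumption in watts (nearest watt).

1400 W

Energy = $13.23 ÷ $0.27/kWh = 49 kWh
Runtime = 5 h/day × 7 days = 35 h
Power = 49 kWh ÷ 35 h = 1.4 kW = 1400 W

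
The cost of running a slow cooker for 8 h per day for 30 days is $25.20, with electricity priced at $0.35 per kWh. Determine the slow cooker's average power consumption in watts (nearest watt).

Energy = $25.20 ÷ $0.35/kWh = 72 kWh
Runtime = 8 h/day × 30 days = 240 h
Power = 72 kWh ÷ 240 h = 0.3 kW = 300 W

300 W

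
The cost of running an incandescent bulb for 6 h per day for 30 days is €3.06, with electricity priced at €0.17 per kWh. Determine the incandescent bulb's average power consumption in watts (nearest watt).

100 W

Energy = €3.06 ÷ €0.17/kWh = 18 kWh
Runtime = 6 h/day × 30 days = 180 h
Power = 18 kWh ÷ 180 h = 0.1 kW = 100 W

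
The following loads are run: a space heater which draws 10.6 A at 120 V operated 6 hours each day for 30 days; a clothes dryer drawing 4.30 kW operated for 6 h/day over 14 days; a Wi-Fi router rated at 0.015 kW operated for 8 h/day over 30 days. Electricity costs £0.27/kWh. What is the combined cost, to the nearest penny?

space heater: Power = 10.6 A × 120 V = 1272 W = 1.272 kW
space heater: Runtime = 6 h/day × 30 days = 180 h
space heater: 1.272 kW × 180 h = 228.96 kWh
clothes dryer: Runtime = 6 h/day × 14 days = 84 h
clothes dryer: 4.3 kW × 84 h = 361.2 kWh
Wi-Fi router: Runtime = 8 h/day × 30 days = 240 h
Wi-Fi router: 0.015 kW × 240 h = 3.6 kWh
Total energy = 593.76 kWh
Cost = 593.76 × £0.27 = £160.32

£160.32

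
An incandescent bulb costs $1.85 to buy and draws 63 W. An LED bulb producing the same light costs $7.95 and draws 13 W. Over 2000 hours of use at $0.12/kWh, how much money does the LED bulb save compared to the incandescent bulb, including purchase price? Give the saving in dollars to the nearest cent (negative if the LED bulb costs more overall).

$5.90

incandescent bulb: $1.85 + (63/1000) kW × 2000 h × $0.12 = $1.85 + $15.12 = $16.97
LED bulb: $7.95 + (13/1000) kW × 2000 h × $0.12 = $7.95 + $3.12 = $11.07
Saving = $16.97 − $11.07 = $5.9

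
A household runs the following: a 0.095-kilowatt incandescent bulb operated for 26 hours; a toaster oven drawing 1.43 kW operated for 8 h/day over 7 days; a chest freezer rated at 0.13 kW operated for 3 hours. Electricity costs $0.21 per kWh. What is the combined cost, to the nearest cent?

$17.42

incandescent bulb: 0.095 kW × 26 h = 2.47 kWh
toaster oven: Runtime = 8 h/day × 7 days = 56 h
toaster oven: 1.43 kW × 56 h = 80.08 kWh
chest freezer: 0.13 kW × 3 h = 0.39 kWh
Total energy = 82.94 kWh
Cost = 82.94 × $0.21 = $17.42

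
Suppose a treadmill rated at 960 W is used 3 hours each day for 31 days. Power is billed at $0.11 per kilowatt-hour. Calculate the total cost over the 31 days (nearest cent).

$9.82

Runtime = 3 h/day × 31 days = 93 h
Energy = 0.96 kW × 93 h = 89.28 kWh
Cost = 89.28 kWh × $0.11/kWh = $9.82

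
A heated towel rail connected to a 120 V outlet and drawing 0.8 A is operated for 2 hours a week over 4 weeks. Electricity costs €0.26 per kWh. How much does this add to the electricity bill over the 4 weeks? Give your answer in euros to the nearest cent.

€0.20

Power = 0.8 A × 120 V = 96 W = 0.096 kW
Runtime = 2 h/week × 4 weeks = 8 h
Energy = 0.096 kW × 8 h = 0.768 kWh
Cost = 0.768 kWh × €0.26/kWh = €0.20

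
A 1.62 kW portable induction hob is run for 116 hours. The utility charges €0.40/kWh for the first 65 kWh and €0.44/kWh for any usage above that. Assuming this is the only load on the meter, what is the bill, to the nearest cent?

Energy = 1.62 kW × 116 h = 187.92 kWh
Tier 1 (0–65 kWh): 65 × €0.40 = €26
Above 65 kWh: 122.92 × €0.44 = €54.0848
Bill = €80.08

€80.08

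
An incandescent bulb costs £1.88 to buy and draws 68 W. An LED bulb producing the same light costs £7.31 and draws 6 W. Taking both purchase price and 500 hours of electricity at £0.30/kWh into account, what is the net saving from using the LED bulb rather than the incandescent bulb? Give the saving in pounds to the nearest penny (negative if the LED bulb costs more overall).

incandescent bulb: £1.88 + (68/1000) kW × 500 h × £0.30 = £1.88 + £10.2 = £12.08
LED bulb: £7.31 + (6/1000) kW × 500 h × £0.30 = £7.31 + £0.9 = £8.21
Saving = £12.08 − £8.21 = £3.87

£3.87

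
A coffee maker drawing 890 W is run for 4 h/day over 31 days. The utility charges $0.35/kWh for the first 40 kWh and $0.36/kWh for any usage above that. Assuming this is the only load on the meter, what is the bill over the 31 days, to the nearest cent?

$39.33

Runtime = 4 h/day × 31 days = 124 h
Energy = 0.89 kW × 124 h = 110.36 kWh
Tier 1 (0–40 kWh): 40 × $0.35 = $14
Above 40 kWh: 70.36 × $0.36 = $25.3296
Bill = $39.33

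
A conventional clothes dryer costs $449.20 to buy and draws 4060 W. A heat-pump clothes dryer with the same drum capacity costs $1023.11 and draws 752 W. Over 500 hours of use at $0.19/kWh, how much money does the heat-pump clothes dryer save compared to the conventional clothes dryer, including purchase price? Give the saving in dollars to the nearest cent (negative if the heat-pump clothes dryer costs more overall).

-$259.65

conventional clothes dryer: $449.20 + (4060/1000) kW × 500 h × $0.19 = $449.20 + $385.7 = $834.9
heat-pump clothes dryer: $1023.11 + (752/1000) kW × 500 h × $0.19 = $1023.11 + $71.44 = $1094.55
Saving = $834.9 − $1094.55 = −$259.65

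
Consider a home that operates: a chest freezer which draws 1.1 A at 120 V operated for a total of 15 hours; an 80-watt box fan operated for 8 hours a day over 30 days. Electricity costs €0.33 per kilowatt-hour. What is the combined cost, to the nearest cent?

chest freezer: Power = 1.1 A × 120 V = 132 W = 0.132 kW
chest freezer: 0.132 kW × 15 h = 1.98 kWh
box fan: Runtime = 8 h/day × 30 days = 240 h
box fan: 0.08 kW × 240 h = 19.2 kWh
Total energy = 21.18 kWh
Cost = 21.18 × €0.33 = €6.99

€6.99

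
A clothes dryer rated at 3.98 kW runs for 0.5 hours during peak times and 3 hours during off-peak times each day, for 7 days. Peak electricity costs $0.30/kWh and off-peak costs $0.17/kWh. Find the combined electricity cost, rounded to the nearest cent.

Peak energy = 3.98 kW × 0.5 h × 7 = 13.93 kWh
Off-peak energy = 3.98 kW × 3 h × 7 = 83.58 kWh
Cost = 13.93 × $0.30 + 83.58 × $0.17 = $4.179 + $14.2086 = $18.39

$18.39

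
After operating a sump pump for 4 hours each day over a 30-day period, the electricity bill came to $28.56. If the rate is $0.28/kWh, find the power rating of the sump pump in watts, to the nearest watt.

Energy = $28.56 ÷ $0.28/kWh = 102 kWh
Runtime = 4 h/day × 30 days = 120 h
Power = 102 kWh ÷ 120 h = 0.85 kW = 850 W

850 W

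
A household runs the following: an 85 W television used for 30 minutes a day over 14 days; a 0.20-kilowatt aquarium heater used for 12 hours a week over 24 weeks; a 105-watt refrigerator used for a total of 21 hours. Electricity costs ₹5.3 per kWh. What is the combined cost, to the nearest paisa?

₹320.12

television: Runtime = 30 min × 14 = 420 min = 7 h
television: 0.085 kW × 7 h = 0.595 kWh
aquarium heater: Runtime = 12 h/week × 24 weeks = 288 h
aquarium heater: 0.2 kW × 288 h = 57.6 kWh
refrigerator: 0.105 kW × 21 h = 2.205 kWh
Total energy = 60.4 kWh
Cost = 60.4 × ₹5.3 = ₹320.12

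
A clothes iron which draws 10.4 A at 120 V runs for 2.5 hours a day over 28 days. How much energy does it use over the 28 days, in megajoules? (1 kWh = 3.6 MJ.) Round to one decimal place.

314.5 MJ

Power = 10.4 A × 120 V = 1248 W = 1.248 kW
Runtime = 2.5 h/day × 28 days = 70 h
Energy = 1.248 kW × 70 h = 87.36 kWh
= 87.36 × 3.6 MJ = 314.5 MJ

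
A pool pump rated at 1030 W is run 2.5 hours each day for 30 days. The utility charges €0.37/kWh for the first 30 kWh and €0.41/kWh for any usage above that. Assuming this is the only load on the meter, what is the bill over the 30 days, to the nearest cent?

€30.47

Runtime = 2.5 h/day × 30 days = 75 h
Energy = 1.03 kW × 75 h = 77.25 kWh
Tier 1 (0–30 kWh): 30 × €0.37 = €11.1
Above 30 kWh: 47.25 × €0.41 = €19.3725
Bill = €30.47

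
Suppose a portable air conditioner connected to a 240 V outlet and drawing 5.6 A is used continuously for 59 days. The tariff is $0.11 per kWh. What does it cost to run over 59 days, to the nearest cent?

$209.34

Power = 5.6 A × 240 V = 1344 W = 1.344 kW
Runtime = 24 h × 59 = 1416 h
Energy = 1.344 kW × 1416 h = 1903.104 kWh
Cost = 1903.104 kWh × $0.11/kWh = $209.34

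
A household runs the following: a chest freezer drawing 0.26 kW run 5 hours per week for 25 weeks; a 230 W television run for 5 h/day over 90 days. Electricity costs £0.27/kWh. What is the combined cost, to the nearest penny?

chest freezer: Runtime = 5 h/week × 25 weeks = 125 h
chest freezer: 0.26 kW × 125 h = 32.5 kWh
television: Runtime = 5 h/day × 90 days = 450 h
television: 0.23 kW × 450 h = 103.5 kWh
Total energy = 136 kWh
Cost = 136 × £0.27 = £36.72

£36.72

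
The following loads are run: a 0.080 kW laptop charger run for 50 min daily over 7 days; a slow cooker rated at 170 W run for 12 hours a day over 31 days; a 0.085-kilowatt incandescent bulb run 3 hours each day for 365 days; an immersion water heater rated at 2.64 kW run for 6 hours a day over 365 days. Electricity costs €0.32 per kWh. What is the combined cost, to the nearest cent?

laptop charger: Runtime = 50 min × 7 = 350 min = 5.833333… h
laptop charger: 0.08 kW × 5.833333… h = 0.466666… kWh
slow cooker: Runtime = 12 h/day × 31 days = 372 h
slow cooker: 0.17 kW × 372 h = 63.24 kWh
incandescent bulb: Runtime = 3 h/day × 365 days = 1095 h
incandescent bulb: 0.085 kW × 1095 h = 93.075 kWh
immersion water heater: Runtime = 6 h/day × 365 days = 2190 h
immersion water heater: 2.64 kW × 2190 h = 5781.6 kWh
Total energy = 5938.381666… kWh
Cost = 5938.381666… × €0.32 = €1900.28

€1900.28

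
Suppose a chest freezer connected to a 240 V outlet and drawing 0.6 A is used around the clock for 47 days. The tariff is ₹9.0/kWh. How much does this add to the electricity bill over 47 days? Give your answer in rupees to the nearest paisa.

Power = 0.6 A × 240 V = 144 W = 0.144 kW
Runtime = 24 h × 47 = 1128 h
Energy = 0.144 kW × 1128 h = 162.432 kWh
Cost = 162.432 kWh × ₹9.0/kWh = ₹1461.89

₹1461.89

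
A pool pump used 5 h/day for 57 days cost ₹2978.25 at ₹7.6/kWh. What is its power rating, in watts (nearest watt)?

1375 W

Energy = ₹2978.25 ÷ ₹7.6/kWh = 391.875 kWh
Runtime = 5 h/day × 57 days = 285 h
Power = 391.875 kWh ÷ 285 h = 1.375 kW = 1375 W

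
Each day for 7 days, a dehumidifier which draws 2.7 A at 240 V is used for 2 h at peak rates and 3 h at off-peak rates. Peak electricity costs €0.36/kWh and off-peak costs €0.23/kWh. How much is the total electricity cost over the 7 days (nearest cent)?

€6.40

Power = 2.7 A × 240 V = 648 W = 0.648 kW
Peak energy = 0.648 kW × 2 h × 7 = 9.072 kWh
Off-peak energy = 0.648 kW × 3 h × 7 = 13.608 kWh
Cost = 9.072 × €0.36 + 13.608 × €0.23 = €3.26592 + €3.12984 = €6.40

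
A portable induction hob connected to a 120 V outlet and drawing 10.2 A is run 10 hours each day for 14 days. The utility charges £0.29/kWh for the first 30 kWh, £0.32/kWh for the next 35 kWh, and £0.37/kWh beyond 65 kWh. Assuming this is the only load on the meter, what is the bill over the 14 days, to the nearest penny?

Power = 10.2 A × 120 V = 1224 W = 1.224 kW
Runtime = 10 h/day × 14 days = 140 h
Energy = 1.224 kW × 140 h = 171.36 kWh
Tier 1 (0–30 kWh): 30 × £0.29 = £8.7
Tier 2 (30–65 kWh): 35 × £0.32 = £11.2
Above 65 kWh: 106.36 × £0.37 = £39.3532
Bill = £59.25

£59.25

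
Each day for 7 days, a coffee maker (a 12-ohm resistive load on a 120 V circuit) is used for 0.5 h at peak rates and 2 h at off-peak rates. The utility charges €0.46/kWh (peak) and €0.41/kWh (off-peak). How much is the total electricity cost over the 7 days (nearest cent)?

Power = V²/R = 120²/12 = 1200 W = 1.2 kW
Peak energy = 1.2 kW × 0.5 h × 7 = 4.2 kWh
Off-peak energy = 1.2 kW × 2 h × 7 = 16.8 kWh
Cost = 4.2 × €0.46 + 16.8 × €0.41 = €1.932 + €6.888 = €8.82

€8.82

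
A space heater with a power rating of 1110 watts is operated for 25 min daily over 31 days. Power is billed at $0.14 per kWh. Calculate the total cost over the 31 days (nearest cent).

Runtime = 25 min × 31 = 775 min = 12.916666… h
Energy = 1.11 kW × 12.916666… h = 14.3375 kWh
Cost = 14.3375 kWh × $0.14/kWh = $2.01

$2.01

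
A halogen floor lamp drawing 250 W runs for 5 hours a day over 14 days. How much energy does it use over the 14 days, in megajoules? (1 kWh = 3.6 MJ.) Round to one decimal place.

Runtime = 5 h/day × 14 days = 70 h
Energy = 0.25 kW × 70 h = 17.5 kWh
= 17.5 × 3.6 MJ = 63.0 MJ

63.0 MJ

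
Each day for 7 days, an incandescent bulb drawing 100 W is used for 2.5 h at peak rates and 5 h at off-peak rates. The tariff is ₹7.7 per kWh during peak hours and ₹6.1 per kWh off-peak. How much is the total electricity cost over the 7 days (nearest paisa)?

₹34.83

Peak energy = 0.1 kW × 2.5 h × 7 = 1.75 kWh
Off-peak energy = 0.1 kW × 5 h × 7 = 3.5 kWh
Cost = 1.75 × ₹7.7 + 3.5 × ₹6.1 = ₹13.475 + ₹21.35 = ₹34.83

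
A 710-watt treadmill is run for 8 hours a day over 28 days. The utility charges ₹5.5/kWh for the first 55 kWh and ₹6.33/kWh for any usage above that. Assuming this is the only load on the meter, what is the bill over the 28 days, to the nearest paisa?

₹961.07

Runtime = 8 h/day × 28 days = 224 h
Energy = 0.71 kW × 224 h = 159.04 kWh
Tier 1 (0–55 kWh): 55 × ₹5.5 = ₹302.5
Above 55 kWh: 104.04 × ₹6.33 = ₹658.5732
Bill = ₹961.07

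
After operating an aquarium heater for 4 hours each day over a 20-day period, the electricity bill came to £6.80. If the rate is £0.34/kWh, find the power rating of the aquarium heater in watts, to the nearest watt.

Energy = £6.80 ÷ £0.34/kWh = 20 kWh
Runtime = 4 h/day × 20 days = 80 h
Power = 20 kWh ÷ 80 h = 0.25 kW = 250 W

250 W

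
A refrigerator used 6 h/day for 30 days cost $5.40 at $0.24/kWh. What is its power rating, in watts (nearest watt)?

125 W

Energy = $5.40 ÷ $0.24/kWh = 22.5 kWh
Runtime = 6 h/day × 30 days = 180 h
Power = 22.5 kWh ÷ 180 h = 0.125 kW = 125 W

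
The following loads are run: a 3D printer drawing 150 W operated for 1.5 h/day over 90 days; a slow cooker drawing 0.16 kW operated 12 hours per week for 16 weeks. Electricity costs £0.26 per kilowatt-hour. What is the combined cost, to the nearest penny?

3D printer: Runtime = 1.5 h/day × 90 days = 135 h
3D printer: 0.15 kW × 135 h = 20.25 kWh
slow cooker: Runtime = 12 h/week × 16 weeks = 192 h
slow cooker: 0.16 kW × 192 h = 30.72 kWh
Total energy = 50.97 kWh
Cost = 50.97 × £0.26 = £13.25

£13.25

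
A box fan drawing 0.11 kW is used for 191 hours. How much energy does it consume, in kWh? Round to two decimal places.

Energy = 0.11 kW × 191 h = 21.01 kWh

21.01 kWh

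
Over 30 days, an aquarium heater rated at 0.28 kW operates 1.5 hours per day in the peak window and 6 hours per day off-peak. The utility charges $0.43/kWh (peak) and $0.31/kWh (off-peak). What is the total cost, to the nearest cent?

Peak energy = 0.28 kW × 1.5 h × 30 = 12.6 kWh
Off-peak energy = 0.28 kW × 6 h × 30 = 50.4 kWh
Cost = 12.6 × $0.43 + 50.4 × $0.31 = $5.418 + $15.624 = $21.04

$21.04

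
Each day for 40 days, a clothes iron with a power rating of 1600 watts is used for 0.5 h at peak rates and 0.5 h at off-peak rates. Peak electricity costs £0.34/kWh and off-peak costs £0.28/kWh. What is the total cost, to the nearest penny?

£19.84

Peak energy = 1.6 kW × 0.5 h × 40 = 32 kWh
Off-peak energy = 1.6 kW × 0.5 h × 40 = 32 kWh
Cost = 32 × £0.34 + 32 × £0.28 = £10.88 + £8.96 = £19.84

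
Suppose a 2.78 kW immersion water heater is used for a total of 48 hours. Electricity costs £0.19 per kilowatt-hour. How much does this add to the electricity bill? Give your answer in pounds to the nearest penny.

Energy = 2.78 kW × 48 h = 133.44 kWh
Cost = 133.44 kWh × £0.19/kWh = £25.35

£25.35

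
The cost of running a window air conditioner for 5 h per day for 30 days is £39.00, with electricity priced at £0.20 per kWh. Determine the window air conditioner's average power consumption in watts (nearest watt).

Energy = £39.00 ÷ £0.20/kWh = 195 kWh
Runtime = 5 h/day × 30 days = 150 h
Power = 195 kWh ÷ 150 h = 1.3 kW = 1300 W

1300 W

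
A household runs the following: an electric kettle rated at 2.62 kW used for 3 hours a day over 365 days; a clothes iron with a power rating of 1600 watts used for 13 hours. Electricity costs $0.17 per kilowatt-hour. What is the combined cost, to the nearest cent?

$491.25

electric kettle: Runtime = 3 h/day × 365 days = 1095 h
electric kettle: 2.62 kW × 1095 h = 2868.9 kWh
clothes iron: 1.6 kW × 13 h = 20.8 kWh
Total energy = 2889.7 kWh
Cost = 2889.7 × $0.17 = $491.25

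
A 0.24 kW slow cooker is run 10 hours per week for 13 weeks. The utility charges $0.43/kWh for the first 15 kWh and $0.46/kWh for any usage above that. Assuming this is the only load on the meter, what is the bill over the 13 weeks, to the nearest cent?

$13.90

Runtime = 10 h/week × 13 weeks = 130 h
Energy = 0.24 kW × 130 h = 31.2 kWh
Tier 1 (0–15 kWh): 15 × $0.43 = $6.45
Above 15 kWh: 16.2 × $0.46 = $7.452
Bill = $13.90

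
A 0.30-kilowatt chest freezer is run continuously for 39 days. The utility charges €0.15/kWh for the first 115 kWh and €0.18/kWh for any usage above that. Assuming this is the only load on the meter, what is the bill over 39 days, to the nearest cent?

Runtime = 24 h × 39 = 936 h
Energy = 0.3 kW × 936 h = 280.8 kWh
Tier 1 (0–115 kWh): 115 × €0.15 = €17.25
Above 115 kWh: 165.8 × €0.18 = €29.844
Bill = €47.09

€47.09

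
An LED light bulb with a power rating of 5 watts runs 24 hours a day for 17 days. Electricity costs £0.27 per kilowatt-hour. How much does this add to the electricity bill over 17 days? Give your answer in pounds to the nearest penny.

Runtime = 24 h × 17 = 408 h
Energy = 0.005 kW × 408 h = 2.04 kWh
Cost = 2.04 kWh × £0.27/kWh = £0.55

£0.55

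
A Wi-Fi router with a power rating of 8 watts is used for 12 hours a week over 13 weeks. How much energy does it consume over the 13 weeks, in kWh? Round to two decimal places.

1.25 kWh

Runtime = 12 h/week × 13 weeks = 156 h
Energy = 0.008 kW × 156 h = 1.248 kWh ≈ 1.25 kWh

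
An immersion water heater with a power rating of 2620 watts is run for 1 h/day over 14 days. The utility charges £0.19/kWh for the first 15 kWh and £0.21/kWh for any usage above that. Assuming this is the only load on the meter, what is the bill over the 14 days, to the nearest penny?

£7.40

Runtime = 1 h/day × 14 days = 14 h
Energy = 2.62 kW × 14 h = 36.68 kWh
Tier 1 (0–15 kWh): 15 × £0.19 = £2.85
Above 15 kWh: 21.68 × £0.21 = £4.5528
Bill = £7.40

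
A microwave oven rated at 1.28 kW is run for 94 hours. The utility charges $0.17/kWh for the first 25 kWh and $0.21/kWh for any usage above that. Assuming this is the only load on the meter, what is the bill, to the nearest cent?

Energy = 1.28 kW × 94 h = 120.32 kWh
Tier 1 (0–25 kWh): 25 × $0.17 = $4.25
Above 25 kWh: 95.32 × $0.21 = $20.0172
Bill = $24.27

$24.27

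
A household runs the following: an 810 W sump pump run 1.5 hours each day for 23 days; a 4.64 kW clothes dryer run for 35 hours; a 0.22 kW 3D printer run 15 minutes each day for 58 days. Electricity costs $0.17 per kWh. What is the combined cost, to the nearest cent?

sump pump: Runtime = 1.5 h/day × 23 days = 34.5 h
sump pump: 0.81 kW × 34.5 h = 27.945 kWh
clothes dryer: 4.64 kW × 35 h = 162.4 kWh
3D printer: Runtime = 15 min × 58 = 870 min = 14.5 h
3D printer: 0.22 kW × 14.5 h = 3.19 kWh
Total energy = 193.535 kWh
Cost = 193.535 × $0.17 = $32.90

$32.90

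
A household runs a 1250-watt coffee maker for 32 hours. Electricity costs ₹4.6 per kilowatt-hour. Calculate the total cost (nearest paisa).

₹184.00

Energy = 1.25 kW × 32 h = 40 kWh
Cost = 40 kWh × ₹4.6/kWh = ₹184.00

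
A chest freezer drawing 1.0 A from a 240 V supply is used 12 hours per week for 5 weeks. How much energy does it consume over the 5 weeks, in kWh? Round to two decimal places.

Power = 1.0 A × 240 V = 240 W = 0.24 kW
Runtime = 12 h/week × 5 weeks = 60 h
Energy = 0.24 kW × 60 h = 14.4 kWh

14.40 kWh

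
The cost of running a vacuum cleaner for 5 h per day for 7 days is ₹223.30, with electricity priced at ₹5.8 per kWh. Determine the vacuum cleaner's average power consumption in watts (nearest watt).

Energy = ₹223.30 ÷ ₹5.8/kWh = 38.5 kWh
Runtime = 5 h/day × 7 days = 35 h
Power = 38.5 kWh ÷ 35 h = 1.1 kW = 1100 W

1100 W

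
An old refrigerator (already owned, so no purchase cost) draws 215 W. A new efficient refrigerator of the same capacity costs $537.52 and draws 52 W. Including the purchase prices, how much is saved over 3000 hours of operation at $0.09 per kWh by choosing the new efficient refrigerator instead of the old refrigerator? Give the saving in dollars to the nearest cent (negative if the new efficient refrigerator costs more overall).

-$493.51

old refrigerator: $0.00 + (215/1000) kW × 3000 h × $0.09 = $0.00 + $58.05 = $58.05
new efficient refrigerator: $537.52 + (52/1000) kW × 3000 h × $0.09 = $537.52 + $14.04 = $551.56
Saving = $58.05 − $551.56 = −$493.51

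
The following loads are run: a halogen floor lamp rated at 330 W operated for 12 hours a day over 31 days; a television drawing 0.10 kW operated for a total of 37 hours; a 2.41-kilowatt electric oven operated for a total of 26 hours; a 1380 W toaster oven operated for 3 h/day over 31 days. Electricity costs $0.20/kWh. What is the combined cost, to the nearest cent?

$63.49

halogen floor lamp: Runtime = 12 h/day × 31 days = 372 h
halogen floor lamp: 0.33 kW × 372 h = 122.76 kWh
television: 0.1 kW × 37 h = 3.7 kWh
electric oven: 2.41 kW × 26 h = 62.66 kWh
toaster oven: Runtime = 3 h/day × 31 days = 93 h
toaster oven: 1.38 kW × 93 h = 128.34 kWh
Total energy = 317.46 kWh
Cost = 317.46 × $0.20 = $63.49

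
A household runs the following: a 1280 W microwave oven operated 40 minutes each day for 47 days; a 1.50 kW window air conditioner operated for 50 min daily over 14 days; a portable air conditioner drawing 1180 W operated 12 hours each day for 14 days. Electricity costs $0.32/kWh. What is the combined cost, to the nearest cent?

$81.87

microwave oven: Runtime = 40 min × 47 = 1880 min = 31.333333… h
microwave oven: 1.28 kW × 31.333333… h = 40.106666… kWh
window air conditioner: Runtime = 50 min × 14 = 700 min = 11.666666… h
window air conditioner: 1.5 kW × 11.666666… h = 17.5 kWh
portable air conditioner: Runtime = 12 h/day × 14 days = 168 h
portable air conditioner: 1.18 kW × 168 h = 198.24 kWh
Total energy = 255.846666… kWh
Cost = 255.846666… × $0.32 = $81.87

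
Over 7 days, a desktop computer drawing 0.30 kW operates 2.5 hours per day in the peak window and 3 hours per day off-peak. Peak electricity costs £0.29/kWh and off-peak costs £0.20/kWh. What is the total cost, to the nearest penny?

Peak energy = 0.3 kW × 2.5 h × 7 = 5.25 kWh
Off-peak energy = 0.3 kW × 3 h × 7 = 6.3 kWh
Cost = 5.25 × £0.29 + 6.3 × £0.20 = £1.5225 + £1.26 = £2.78

£2.78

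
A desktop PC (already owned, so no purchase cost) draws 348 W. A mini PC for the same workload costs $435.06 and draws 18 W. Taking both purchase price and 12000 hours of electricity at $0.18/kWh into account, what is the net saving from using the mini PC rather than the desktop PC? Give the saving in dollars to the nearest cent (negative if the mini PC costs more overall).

$277.74

desktop PC: $0.00 + (348/1000) kW × 12000 h × $0.18 = $0.00 + $751.68 = $751.68
mini PC: $435.06 + (18/1000) kW × 12000 h × $0.18 = $435.06 + $38.88 = $473.94
Saving = $751.68 − $473.94 = $277.74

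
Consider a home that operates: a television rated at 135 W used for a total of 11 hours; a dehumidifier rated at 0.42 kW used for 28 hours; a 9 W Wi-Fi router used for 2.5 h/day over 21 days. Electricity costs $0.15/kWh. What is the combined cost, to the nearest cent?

television: 0.135 kW × 11 h = 1.485 kWh
dehumidifier: 0.42 kW × 28 h = 11.76 kWh
Wi-Fi router: Runtime = 2.5 h/day × 21 days = 52.5 h
Wi-Fi router: 0.009 kW × 52.5 h = 0.4725 kWh
Total energy = 13.7175 kWh
Cost = 13.7175 × $0.15 = $2.06

$2.06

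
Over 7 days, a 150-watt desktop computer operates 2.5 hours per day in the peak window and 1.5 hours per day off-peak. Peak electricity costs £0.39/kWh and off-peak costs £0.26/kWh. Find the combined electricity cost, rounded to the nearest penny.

Peak energy = 0.15 kW × 2.5 h × 7 = 2.625 kWh
Off-peak energy = 0.15 kW × 1.5 h × 7 = 1.575 kWh
Cost = 2.625 × £0.39 + 1.575 × £0.26 = £1.02375 + £0.4095 = £1.43

£1.43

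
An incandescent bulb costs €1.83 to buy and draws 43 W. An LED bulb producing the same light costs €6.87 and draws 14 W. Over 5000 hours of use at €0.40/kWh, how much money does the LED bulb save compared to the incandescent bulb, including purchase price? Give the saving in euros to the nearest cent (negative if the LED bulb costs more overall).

incandescent bulb: €1.83 + (43/1000) kW × 5000 h × €0.40 = €1.83 + €86 = €87.83
LED bulb: €6.87 + (14/1000) kW × 5000 h × €0.40 = €6.87 + €28 = €34.87
Saving = €87.83 − €34.87 = €52.96

€52.96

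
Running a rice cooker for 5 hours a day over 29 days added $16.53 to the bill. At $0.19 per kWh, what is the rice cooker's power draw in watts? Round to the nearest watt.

Energy = $16.53 ÷ $0.19/kWh = 87 kWh
Runtime = 5 h/day × 29 days = 145 h
Power = 87 kWh ÷ 145 h = 0.6 kW = 600 W

600 W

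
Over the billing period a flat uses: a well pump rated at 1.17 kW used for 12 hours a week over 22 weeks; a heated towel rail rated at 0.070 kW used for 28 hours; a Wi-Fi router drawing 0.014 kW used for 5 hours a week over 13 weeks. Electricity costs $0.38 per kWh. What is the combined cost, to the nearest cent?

well pump: Runtime = 12 h/week × 22 weeks = 264 h
well pump: 1.17 kW × 264 h = 308.88 kWh
heated towel rail: 0.07 kW × 28 h = 1.96 kWh
Wi-Fi router: Runtime = 5 h/week × 13 weeks = 65 h
Wi-Fi router: 0.014 kW × 65 h = 0.91 kWh
Total energy = 311.75 kWh
Cost = 311.75 × $0.38 = $118.47

$118.47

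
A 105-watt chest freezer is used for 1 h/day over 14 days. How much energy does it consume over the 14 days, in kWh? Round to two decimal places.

Runtime = 1 h/day × 14 days = 14 h
Energy = 0.105 kW × 14 h = 1.47 kWh

1.47 kWh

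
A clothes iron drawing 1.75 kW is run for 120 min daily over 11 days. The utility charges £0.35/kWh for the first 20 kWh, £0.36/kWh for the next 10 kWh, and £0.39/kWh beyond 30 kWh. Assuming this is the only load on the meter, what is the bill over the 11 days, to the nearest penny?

Runtime = 120 min × 11 = 1320 min = 22 h
Energy = 1.75 kW × 22 h = 38.5 kWh
Tier 1 (0–20 kWh): 20 × £0.35 = £7
Tier 2 (20–30 kWh): 10 × £0.36 = £3.6
Above 30 kWh: 8.5 × £0.39 = £3.315
Bill = £13.92

£13.92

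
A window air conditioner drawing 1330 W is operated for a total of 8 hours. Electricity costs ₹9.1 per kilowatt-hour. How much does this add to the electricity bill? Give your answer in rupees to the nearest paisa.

₹96.82

Energy = 1.33 kW × 8 h = 10.64 kWh
Cost = 10.64 kWh × ₹9.1/kWh = ₹96.82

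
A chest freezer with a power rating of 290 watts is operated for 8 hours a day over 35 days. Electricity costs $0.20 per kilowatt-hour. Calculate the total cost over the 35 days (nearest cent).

Runtime = 8 h/day × 35 days = 280 h
Energy = 0.29 kW × 280 h = 81.2 kWh
Cost = 81.2 kWh × $0.20/kWh = $16.24

$16.24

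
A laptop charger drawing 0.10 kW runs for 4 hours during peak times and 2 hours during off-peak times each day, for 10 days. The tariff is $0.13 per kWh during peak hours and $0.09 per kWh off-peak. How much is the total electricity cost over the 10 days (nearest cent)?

$0.70

Peak energy = 0.1 kW × 4 h × 10 = 4 kWh
Off-peak energy = 0.1 kW × 2 h × 10 = 2 kWh
Cost = 4 × $0.13 + 2 × $0.09 = $0.52 + $0.18 = $0.70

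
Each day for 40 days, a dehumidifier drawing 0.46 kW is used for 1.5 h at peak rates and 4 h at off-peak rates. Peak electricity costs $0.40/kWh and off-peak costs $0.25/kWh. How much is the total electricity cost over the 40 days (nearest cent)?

Peak energy = 0.46 kW × 1.5 h × 40 = 27.6 kWh
Off-peak energy = 0.46 kW × 4 h × 40 = 73.6 kWh
Cost = 27.6 × $0.40 + 73.6 × $0.25 = $11.04 + $18.4 = $29.44

$29.44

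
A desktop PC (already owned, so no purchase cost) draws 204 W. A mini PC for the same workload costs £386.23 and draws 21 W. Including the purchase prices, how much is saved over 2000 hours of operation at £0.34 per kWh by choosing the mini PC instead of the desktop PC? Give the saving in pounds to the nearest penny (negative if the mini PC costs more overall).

desktop PC: £0.00 + (204/1000) kW × 2000 h × £0.34 = £0.00 + £138.72 = £138.72
mini PC: £386.23 + (21/1000) kW × 2000 h × £0.34 = £386.23 + £14.28 = £400.51
Saving = £138.72 − £400.51 = −£261.79

-£261.79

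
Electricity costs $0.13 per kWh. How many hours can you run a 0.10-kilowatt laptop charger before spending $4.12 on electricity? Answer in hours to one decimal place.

Energy available = $4.12 ÷ $0.13/kWh = 31.6923 kWh
Hours = 31.6923 kWh ÷ 0.1 kW = 316.9 h

316.9 h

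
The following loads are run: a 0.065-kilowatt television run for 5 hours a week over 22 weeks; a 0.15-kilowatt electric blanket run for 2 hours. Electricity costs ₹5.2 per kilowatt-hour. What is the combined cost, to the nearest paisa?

₹38.74

television: Runtime = 5 h/week × 22 weeks = 110 h
television: 0.065 kW × 110 h = 7.15 kWh
electric blanket: 0.15 kW × 2 h = 0.3 kWh
Total energy = 7.45 kWh
Cost = 7.45 × ₹5.2 = ₹38.74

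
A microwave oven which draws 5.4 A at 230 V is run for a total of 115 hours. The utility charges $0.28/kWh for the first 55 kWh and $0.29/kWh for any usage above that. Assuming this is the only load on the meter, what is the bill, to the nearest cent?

$40.87

Power = 5.4 A × 230 V = 1242 W = 1.242 kW
Energy = 1.242 kW × 115 h = 142.83 kWh
Tier 1 (0–55 kWh): 55 × $0.28 = $15.4
Above 55 kWh: 87.83 × $0.29 = $25.4707
Bill = $40.87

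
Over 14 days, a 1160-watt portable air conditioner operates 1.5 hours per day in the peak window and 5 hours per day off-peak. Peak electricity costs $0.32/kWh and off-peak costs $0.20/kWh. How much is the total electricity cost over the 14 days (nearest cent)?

$24.04

Peak energy = 1.16 kW × 1.5 h × 14 = 24.36 kWh
Off-peak energy = 1.16 kW × 5 h × 14 = 81.2 kWh
Cost = 24.36 × $0.32 + 81.2 × $0.20 = $7.7952 + $16.24 = $24.04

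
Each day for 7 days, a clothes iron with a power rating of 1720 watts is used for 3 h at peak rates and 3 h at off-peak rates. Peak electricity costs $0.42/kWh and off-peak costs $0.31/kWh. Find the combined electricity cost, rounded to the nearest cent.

Peak energy = 1.72 kW × 3 h × 7 = 36.12 kWh
Off-peak energy = 1.72 kW × 3 h × 7 = 36.12 kWh
Cost = 36.12 × $0.42 + 36.12 × $0.31 = $15.1704 + $11.1972 = $26.37

$26.37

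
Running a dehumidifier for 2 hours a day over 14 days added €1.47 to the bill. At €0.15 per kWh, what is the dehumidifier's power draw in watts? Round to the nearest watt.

Energy = €1.47 ÷ €0.15/kWh = 9.8 kWh
Runtime = 2 h/day × 14 days = 28 h
Power = 9.8 kWh ÷ 28 h = 0.35 kW = 350 W

350 W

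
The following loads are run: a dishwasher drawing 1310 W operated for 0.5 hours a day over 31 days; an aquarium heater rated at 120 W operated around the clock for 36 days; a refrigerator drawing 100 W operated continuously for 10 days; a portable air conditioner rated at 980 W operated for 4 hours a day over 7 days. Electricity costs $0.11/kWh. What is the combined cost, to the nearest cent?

$19.30

dishwasher: Runtime = 0.5 h/day × 31 days = 15.5 h
dishwasher: 1.31 kW × 15.5 h = 20.305 kWh
aquarium heater: Runtime = 24 h × 36 = 864 h
aquarium heater: 0.12 kW × 864 h = 103.68 kWh
refrigerator: Runtime = 24 h × 10 = 240 h
refrigerator: 0.1 kW × 240 h = 24 kWh
portable air conditioner: Runtime = 4 h/day × 7 days = 28 h
portable air conditioner: 0.98 kW × 28 h = 27.44 kWh
Total energy = 175.425 kWh
Cost = 175.425 × $0.11 = $19.30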